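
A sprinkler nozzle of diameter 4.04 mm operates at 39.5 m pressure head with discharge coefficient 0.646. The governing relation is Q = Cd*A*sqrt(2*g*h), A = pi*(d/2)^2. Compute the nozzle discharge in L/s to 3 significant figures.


A = pi*(4.04e-3/2)^2 = 1.2819e-05 m^2
Q = 0.646 * 1.2819e-05 * sqrt(2*9.81*39.5) * 1000 = 0.231 L/s
Therefore the nozzle discharge = 0.231 L/s.


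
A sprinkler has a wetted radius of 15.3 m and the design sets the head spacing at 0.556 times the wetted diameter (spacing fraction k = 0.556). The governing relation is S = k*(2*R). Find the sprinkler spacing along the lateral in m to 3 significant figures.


S = 0.556 * (2 * 15.3) = 17.0 m
Therefore the sprinkler spacing along the lateral = 17.0 m.


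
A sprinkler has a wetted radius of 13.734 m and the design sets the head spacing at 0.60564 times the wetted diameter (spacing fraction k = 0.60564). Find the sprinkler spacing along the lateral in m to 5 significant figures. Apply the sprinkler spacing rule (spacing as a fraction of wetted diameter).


Approach: apply the sprinkler spacing rule (spacing as a fraction of wetted diameter), S = k*(2*R).
S = 0.60564 * (2 * 13.734) = 16.636 m
Therefore the sprinkler spacing along the lateral = 16.636 m.


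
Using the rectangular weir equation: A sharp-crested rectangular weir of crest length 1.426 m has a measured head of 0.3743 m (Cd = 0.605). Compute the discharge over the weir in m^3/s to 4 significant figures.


Approach: apply the rectangular weir equation, Q = (2/3)*Cd*L*sqrt(2g)*H^1.5.
Q = (2/3)*0.605*1.426*sqrt(2*9.81)*0.3743^1.5 = 0.5834 m^3/s
Therefore the discharge over the weir = 0.5834 m^3/s.


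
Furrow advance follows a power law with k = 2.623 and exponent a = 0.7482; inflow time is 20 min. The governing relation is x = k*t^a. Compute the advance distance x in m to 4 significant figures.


x = 2.623 * 20^0.7482 = 24.67 m
Therefore the advance distance x = 24.67 m.


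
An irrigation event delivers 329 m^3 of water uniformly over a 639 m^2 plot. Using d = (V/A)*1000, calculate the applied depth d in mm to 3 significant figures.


d = (329 / 639) * 1000 = 515 mm
Therefore the applied depth d = 515 mm.


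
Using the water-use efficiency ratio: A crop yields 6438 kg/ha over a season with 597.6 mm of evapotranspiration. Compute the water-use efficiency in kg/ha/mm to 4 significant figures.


Approach: apply the water-use efficiency ratio, WUE = yield/ET.
WUE = 6438 / 597.6 = 10.77 kg/ha/mm
Therefore the water-use efficiency = 10.77 kg/ha/mm.


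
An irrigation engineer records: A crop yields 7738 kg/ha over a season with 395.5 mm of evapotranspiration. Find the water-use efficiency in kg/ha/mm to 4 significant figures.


Approach: apply the water-use efficiency ratio, WUE = yield/ET.
WUE = 7738 / 395.5 = 19.57 kg/ha/mm
Therefore the water-use efficiency = 19.57 kg/ha/mm.


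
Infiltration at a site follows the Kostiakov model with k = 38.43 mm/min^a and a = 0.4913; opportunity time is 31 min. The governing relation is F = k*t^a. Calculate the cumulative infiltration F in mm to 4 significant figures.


F = 38.43 * 31^0.4913 = 207.7 mm
Therefore the cumulative infiltration F = 207.7 mm.


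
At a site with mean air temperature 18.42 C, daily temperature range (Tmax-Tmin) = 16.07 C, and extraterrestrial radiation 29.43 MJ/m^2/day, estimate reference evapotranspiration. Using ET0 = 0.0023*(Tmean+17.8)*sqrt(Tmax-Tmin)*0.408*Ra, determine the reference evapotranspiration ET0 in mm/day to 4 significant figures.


ET0 = 0.0023*(18.42+17.8)*sqrt(16.07)*0.408*29.43 = 4.010 mm/day
Therefore the reference evapotranspiration ET0 = 4.010 mm/day.


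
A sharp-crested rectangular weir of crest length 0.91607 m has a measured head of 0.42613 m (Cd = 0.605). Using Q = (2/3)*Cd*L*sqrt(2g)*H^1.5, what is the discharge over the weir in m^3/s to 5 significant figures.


Q = (2/3)*0.605*0.91607*sqrt(2*9.81)*0.42613^1.5 = 0.45526 m^3/s
Therefore the discharge over the weir = 0.45526 m^3/s.


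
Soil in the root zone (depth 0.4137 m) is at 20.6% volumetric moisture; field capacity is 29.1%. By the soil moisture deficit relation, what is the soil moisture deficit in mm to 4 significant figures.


Approach: apply the soil moisture deficit relation, SMD = (FC - theta)/100 * depth * 1000.
SMD = (29.1 - 20.6)/100 * 0.4137 * 1000 = 35.16 mm
Therefore the soil moisture deficit = 35.16 mm.


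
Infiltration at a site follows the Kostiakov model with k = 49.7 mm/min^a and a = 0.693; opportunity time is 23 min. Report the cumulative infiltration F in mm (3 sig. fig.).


Approach: apply the Kostiakov infiltration equation, F = k*t^a.
F = 49.7 * 23^0.693 = 437 mm
Therefore the cumulative infiltration F = 437 mm.


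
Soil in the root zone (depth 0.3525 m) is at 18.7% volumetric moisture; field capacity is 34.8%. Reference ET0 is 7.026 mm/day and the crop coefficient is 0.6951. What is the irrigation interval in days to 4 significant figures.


Approach: apply soil-water budget scheduling, SMD = (FC-theta)/100*depth*1000; ETc = ET0*Kc; interval = SMD/ETc.
Step 1 — soil moisture deficit:
  SMD = (34.8 - 18.7)/100 * 0.3525 * 1000 = 56.7525 mm
Step 2 — daily crop ET (ETc = ET0*Kc):
  ETc = 7.026 * 0.6951 = 4.88377 mm/day
Step 3 — irrigation interval (SMD/ETc):
  interval = 56.7525 / 4.88377 = 11.62 days
Therefore the irrigation interval = 11.62 days.


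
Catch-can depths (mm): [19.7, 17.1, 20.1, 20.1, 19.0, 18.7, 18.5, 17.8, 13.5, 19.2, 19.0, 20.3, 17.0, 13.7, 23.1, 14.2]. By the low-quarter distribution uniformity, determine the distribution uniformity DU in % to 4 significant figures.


Approach: apply the low-quarter distribution uniformity, DU = (mean of lowest quarter of readings / overall mean)*100.
sorted lowest 4 of 16: [13.5, 13.7, 14.2, 17.0] -> mean = 14.6000 mm
overall mean = 18.1875 mm
DU = (14.6000/18.1875)*100 = 80.27 %
Therefore the distribution uniformity DU = 80.27 %.


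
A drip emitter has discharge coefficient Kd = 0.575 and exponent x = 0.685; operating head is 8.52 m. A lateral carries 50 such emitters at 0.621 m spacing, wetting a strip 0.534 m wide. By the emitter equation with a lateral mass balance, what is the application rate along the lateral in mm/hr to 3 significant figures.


Approach: apply the emitter equation with a lateral mass balance, q = Kd*h^x; Q = n*q; rate = Q/(n*spacing*width).
Step 1 — single emitter flow (q = Kd*h^x):
  q = 0.575 * 8.52^0.685 = 2.4947 L/hr
Step 2 — total lateral flow: Q = 50 * 2.4947 = 124.74 L/hr
Step 3 — wetted area: A = 50 * 0.621 * 0.534 = 16.581 m^2
Step 4 — application rate: Q/A = 124.74/16.581 = 7.52 mm/hr
Therefore the application rate along the lateral = 7.52 mm/hr.


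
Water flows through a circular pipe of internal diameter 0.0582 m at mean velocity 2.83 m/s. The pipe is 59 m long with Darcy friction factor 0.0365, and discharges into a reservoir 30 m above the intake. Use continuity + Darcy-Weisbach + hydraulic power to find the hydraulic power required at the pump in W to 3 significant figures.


Approach: apply continuity + Darcy-Weisbach + hydraulic power, Q = A*v; hf = f*(L/D)*(v^2/(2g)); H = static + hf; P = rho*g*Q*H.
Step 1 — flow rate (continuity, Q = A*v):
  A = pi*(0.0582/2)^2 = 0.0026603 m^2
  Q = 0.0026603 * 2.83 = 0.0075287 m^3/s
Step 2 — friction head loss (Darcy-Weisbach):
  hf = 0.0365 * (59/0.0582) * (2.83^2 / (2*9.81))
  hf = 15.104 m
Step 3 — total head: H = 30 + 15.104 = 45.104 m
Step 4 — hydraulic power (P = rho*g*Q*H):
  P = 1000 * 9.81 * 0.0075287 * 45.104 = 3330 W
Therefore the hydraulic power required at the pump = 3330 W.


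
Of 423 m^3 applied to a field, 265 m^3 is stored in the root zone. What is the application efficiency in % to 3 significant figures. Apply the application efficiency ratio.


Approach: apply the application efficiency ratio, Ea = (stored/applied)*100.
Ea = (265/423)*100 = 62.6 %
Therefore the application efficiency = 62.6 %.


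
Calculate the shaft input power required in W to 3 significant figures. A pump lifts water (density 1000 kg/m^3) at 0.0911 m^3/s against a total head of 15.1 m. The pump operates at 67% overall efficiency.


Approach: apply hydraulic power then efficiency conversion, P = rho*g*Q*H; P_in = P/eta.
Step 1 — hydraulic power (P = rho*g*Q*H):
  P = 1000 * 9.81 * 0.0911 * 15.1 = 13495 W
Step 2 — input power: P_in = P/eta = 13495 / 0.67 = 20100 W
Therefore the shaft input power required = 20100 W.


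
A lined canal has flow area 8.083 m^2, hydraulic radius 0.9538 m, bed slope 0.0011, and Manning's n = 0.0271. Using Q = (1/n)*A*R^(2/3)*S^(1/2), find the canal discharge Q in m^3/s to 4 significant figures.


Q = (1/0.0271) * 8.083 * 0.9538^(2/3) * 0.0011^(1/2) = 9.585 m^3/s
Therefore the canal discharge Q = 9.585 m^3/s.


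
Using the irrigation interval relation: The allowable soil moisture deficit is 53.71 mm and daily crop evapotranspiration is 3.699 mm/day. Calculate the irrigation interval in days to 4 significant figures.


Approach: apply the irrigation interval relation, interval = SMD / ETc.
interval = 53.71 / 3.699 = 14.52 days
Therefore the irrigation interval = 14.52 days.


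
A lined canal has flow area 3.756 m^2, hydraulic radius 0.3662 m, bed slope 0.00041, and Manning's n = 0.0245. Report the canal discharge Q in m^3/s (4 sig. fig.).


Approach: apply Manning's equation, Q = (1/n)*A*R^(2/3)*S^(1/2).
Q = (1/0.0245) * 3.756 * 0.3662^(2/3) * 0.00041^(1/2) = 1.589 m^3/s
Therefore the canal discharge Q = 1.589 m^3/s.


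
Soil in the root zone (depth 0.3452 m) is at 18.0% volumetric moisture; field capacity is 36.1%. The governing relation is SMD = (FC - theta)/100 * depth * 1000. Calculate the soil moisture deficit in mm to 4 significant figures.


SMD = (36.1 - 18.0)/100 * 0.3452 * 1000 = 62.48 mm
Therefore the soil moisture deficit = 62.48 mm.


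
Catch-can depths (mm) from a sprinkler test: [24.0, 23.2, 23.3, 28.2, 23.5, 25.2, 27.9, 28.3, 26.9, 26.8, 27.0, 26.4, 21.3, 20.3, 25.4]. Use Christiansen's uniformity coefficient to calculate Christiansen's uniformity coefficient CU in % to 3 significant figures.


Approach: apply Christiansen's uniformity coefficient, CU = (1 - mean_abs_deviation/mean)*100.
mean = 25.180 mm
mean |d_i - mean| = 2.0640 mm
CU = (1 - 2.0640/25.180)*100 = 91.8 %
Therefore Christiansen's uniformity coefficient CU = 91.8 %.


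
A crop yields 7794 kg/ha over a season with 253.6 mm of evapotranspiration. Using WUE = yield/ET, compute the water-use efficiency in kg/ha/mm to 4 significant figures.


WUE = 7794 / 253.6 = 30.73 kg/ha/mm
Therefore the water-use efficiency = 30.73 kg/ha/mm.


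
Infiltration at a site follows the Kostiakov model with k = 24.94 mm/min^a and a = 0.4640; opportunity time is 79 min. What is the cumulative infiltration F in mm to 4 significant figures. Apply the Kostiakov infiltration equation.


Approach: apply the Kostiakov infiltration equation, F = k*t^a.
F = 24.94 * 79^0.4640 = 189.4 mm
Therefore the cumulative infiltration F = 189.4 mm.


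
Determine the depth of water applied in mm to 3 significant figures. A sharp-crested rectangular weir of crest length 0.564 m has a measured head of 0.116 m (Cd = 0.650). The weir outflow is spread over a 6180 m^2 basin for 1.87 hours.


Approach: apply the rectangular weir equation with a volume-to-depth conversion, Q = (2/3)*Cd*L*sqrt(2g)*H^1.5; d = Q*t/A * 1000.
Step 1 — weir discharge:
  Q = (2/3)*0.650*0.564*sqrt(2*9.81)*0.116^1.5 = 0.042770 m^3/s
Step 2 — volume: V = 0.042770 * 1.87*3600 = 287.93 m^3
Step 3 — depth: d = V/A * 1000 = 287.93/6180 * 1000 = 46.6 mm
Therefore the depth of water applied = 46.6 mm.


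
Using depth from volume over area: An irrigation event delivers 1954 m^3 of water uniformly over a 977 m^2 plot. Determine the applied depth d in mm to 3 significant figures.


Approach: apply depth from volume over area, d = (V/A)*1000.
d = (1954 / 977) * 1000 = 2000 mm
Therefore the applied depth d = 2000 mm.


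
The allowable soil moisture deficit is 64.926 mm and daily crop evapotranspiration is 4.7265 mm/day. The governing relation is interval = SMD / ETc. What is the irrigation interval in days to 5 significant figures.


interval = 64.926 / 4.7265 = 13.737 days
Therefore the irrigation interval = 13.737 days.


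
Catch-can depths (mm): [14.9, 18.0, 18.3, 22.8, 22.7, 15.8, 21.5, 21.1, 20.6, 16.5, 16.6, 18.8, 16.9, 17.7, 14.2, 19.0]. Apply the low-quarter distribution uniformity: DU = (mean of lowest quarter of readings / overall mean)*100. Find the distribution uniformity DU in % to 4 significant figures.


sorted lowest 4 of 16: [14.2, 14.9, 15.8, 16.5] -> mean = 15.3500 mm
overall mean = 18.4625 mm
DU = (15.3500/18.4625)*100 = 83.14 %
Therefore the distribution uniformity DU = 83.14 %.


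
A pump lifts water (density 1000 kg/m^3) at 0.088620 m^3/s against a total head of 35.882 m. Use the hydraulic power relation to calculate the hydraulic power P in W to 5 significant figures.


Approach: apply the hydraulic power relation, P = rho*g*Q*H.
P = 1000 * 9.81 * 0.088620 * 35.882 = 31194 W
Therefore the hydraulic power P = 31194 W.


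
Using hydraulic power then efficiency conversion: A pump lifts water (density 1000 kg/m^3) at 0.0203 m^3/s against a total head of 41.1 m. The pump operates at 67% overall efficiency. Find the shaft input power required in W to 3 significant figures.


Approach: apply hydraulic power then efficiency conversion, P = rho*g*Q*H; P_in = P/eta.
Step 1 — hydraulic power (P = rho*g*Q*H):
  P = 1000 * 9.81 * 0.0203 * 41.1 = 8184.8 W
Step 2 — input power: P_in = P/eta = 8184.8 / 0.67 = 12200 W
Therefore the shaft input power required = 12200 W.


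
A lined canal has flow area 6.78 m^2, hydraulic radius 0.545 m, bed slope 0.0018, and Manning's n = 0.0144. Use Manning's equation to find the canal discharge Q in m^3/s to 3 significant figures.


Approach: apply Manning's equation, Q = (1/n)*A*R^(2/3)*S^(1/2).
Q = (1/0.0144) * 6.78 * 0.545^(2/3) * 0.0018^(1/2) = 13.3 m^3/s
Therefore the canal discharge Q = 13.3 m^3/s.


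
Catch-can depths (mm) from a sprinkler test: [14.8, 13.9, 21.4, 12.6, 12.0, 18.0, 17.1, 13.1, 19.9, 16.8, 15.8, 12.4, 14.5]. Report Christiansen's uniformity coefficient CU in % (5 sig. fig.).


Approach: apply Christiansen's uniformity coefficient, CU = (1 - mean_abs_deviation/mean)*100.
mean = 15.56154 mm
mean |d_i - mean| = 2.404734 mm
CU = (1 - 2.404734/15.56154)*100 = 84.547 %
Therefore Christiansen's uniformity coefficient CU = 84.547 %.


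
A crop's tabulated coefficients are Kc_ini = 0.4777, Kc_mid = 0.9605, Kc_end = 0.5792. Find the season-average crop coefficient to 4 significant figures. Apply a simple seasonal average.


Approach: apply a simple seasonal average, Kc_avg = (Kc_ini + Kc_mid + Kc_end)/3.
Kc_avg = (0.4777 + 0.9605 + 0.5792)/3 = 0.6725
Therefore the season-average crop coefficient = 0.6725.


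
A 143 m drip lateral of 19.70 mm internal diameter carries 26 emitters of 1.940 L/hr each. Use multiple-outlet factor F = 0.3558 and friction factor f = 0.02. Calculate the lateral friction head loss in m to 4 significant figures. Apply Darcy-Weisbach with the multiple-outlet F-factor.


Approach: apply Darcy-Weisbach with the multiple-outlet F-factor, Q = n*q/(3600*1000) m^3/s; v = Q/A; hf = F*f*(L/D)*(v^2/(2g)).
Q = 26*1.940/(3600*1000) = 1.40111e-05 m^3/s
A = pi*(19.70e-3/2)^2 = 3.04805e-04 m^2, so v = Q/A = 0.0459674 m/s
hf = 0.3558*0.02*(143/0.01970)*(0.0459674^2/(2*9.81)) = 0.005563 m
Therefore the lateral friction head loss = 0.005563 m.


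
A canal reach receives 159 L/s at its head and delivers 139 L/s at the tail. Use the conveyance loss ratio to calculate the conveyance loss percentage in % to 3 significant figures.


Approach: apply the conveyance loss ratio, loss% = ((Q_head - Q_tail)/Q_head)*100.
loss = ((159 - 139)/159)*100 = 12.6 %
Therefore the conveyance loss percentage = 12.6 %.


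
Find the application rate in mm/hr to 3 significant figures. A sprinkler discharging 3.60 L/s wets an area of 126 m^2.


Approach: apply the application rate relation, rate = (Q/A)*3600.
rate = (3.60 / 126) * 3600 = 103 mm/hr
Therefore the application rate = 103 mm/hr.


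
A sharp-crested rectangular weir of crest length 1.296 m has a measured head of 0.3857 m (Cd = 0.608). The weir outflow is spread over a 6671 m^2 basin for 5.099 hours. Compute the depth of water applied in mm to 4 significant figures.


Approach: apply the rectangular weir equation with a volume-to-depth conversion, Q = (2/3)*Cd*L*sqrt(2g)*H^1.5; d = Q*t/A * 1000.
Step 1 — weir discharge:
  Q = (2/3)*0.608*1.296*sqrt(2*9.81)*0.3857^1.5 = 0.557367 m^3/s
Step 2 — volume: V = 0.557367 * 5.099*3600 = 10231.3 m^3
Step 3 — depth: d = V/A * 1000 = 10231.3/6671 * 1000 = 1534 mm
Therefore the depth of water applied = 1534 mm.


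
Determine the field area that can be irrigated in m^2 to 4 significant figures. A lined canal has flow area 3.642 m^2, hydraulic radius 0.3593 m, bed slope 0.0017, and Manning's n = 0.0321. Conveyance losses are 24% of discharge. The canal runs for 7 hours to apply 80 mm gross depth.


Approach: apply Manning's equation with a conveyance and depth budget, Q = (1/n)*A*R^(2/3)*S^(1/2); Q_field = Q*(1-loss); Area = Q_field*t/(d/1000).
Step 1 — canal discharge (Manning's equation):
  Q = (1/0.0321) * 3.642 * 0.3593^(2/3) * 0.0017^(1/2) = 2.36427 m^3/s
Step 2 — delivered flow: Q_field = 2.36427*(1 - 24/100) = 1.79685 m^3/s
Step 3 — volume delivered: V = 1.79685 * 7*3600 = 45280.5 m^3
Step 4 — area served: A = V / (depth/1000) = 45280.5 / 0.08 = 566000 m^2
Therefore the field area that can be irrigated = 566000 m^2.


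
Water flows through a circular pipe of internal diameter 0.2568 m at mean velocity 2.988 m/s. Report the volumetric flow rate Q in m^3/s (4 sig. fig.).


Approach: apply the continuity equation for pipe flow, Q = A * v with A = pi*(D/2)^2.
A = pi*(0.2568/2)^2 = 0.0517941 m^2
Q = 0.0517941 * 2.988 = 0.1548 m^3/s
Therefore the volumetric flow rate Q = 0.1548 m^3/s.


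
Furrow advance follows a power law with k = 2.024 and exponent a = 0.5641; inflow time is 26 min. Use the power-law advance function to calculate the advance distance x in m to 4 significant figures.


Approach: apply the power-law advance function, x = k*t^a.
x = 2.024 * 26^0.5641 = 12.72 m
Therefore the advance distance x = 12.72 m.


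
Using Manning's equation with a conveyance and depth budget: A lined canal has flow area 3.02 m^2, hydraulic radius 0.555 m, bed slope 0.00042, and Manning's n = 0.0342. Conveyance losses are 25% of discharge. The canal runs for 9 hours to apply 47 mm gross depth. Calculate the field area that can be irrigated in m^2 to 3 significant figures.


Approach: apply Manning's equation with a conveyance and depth budget, Q = (1/n)*A*R^(2/3)*S^(1/2); Q_field = Q*(1-loss); Area = Q_field*t/(d/1000).
Step 1 — canal discharge (Manning's equation):
  Q = (1/0.0342) * 3.02 * 0.555^(2/3) * 0.00042^(1/2) = 1.2222 m^3/s
Step 2 — delivered flow: Q_field = 1.2222*(1 - 25/100) = 0.91663 m^3/s
Step 3 — volume delivered: V = 0.91663 * 9*3600 = 29699 m^3
Step 4 — area served: A = V / (depth/1000) = 29699 / 0.047 = 632000 m^2
Therefore the field area that can be irrigated = 632000 m^2.


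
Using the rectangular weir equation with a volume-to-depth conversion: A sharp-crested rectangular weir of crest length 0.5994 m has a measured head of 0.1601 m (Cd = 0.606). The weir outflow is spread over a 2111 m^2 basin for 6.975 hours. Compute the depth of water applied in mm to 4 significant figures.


Approach: apply the rectangular weir equation with a volume-to-depth conversion, Q = (2/3)*Cd*L*sqrt(2g)*H^1.5; d = Q*t/A * 1000.
Step 1 — weir discharge:
  Q = (2/3)*0.606*0.5994*sqrt(2*9.81)*0.1601^1.5 = 0.0687123 m^3/s
Step 2 — volume: V = 0.0687123 * 6.975*3600 = 1725.37 m^3
Step 3 — depth: d = V/A * 1000 = 1725.37/2111 * 1000 = 817.3 mm
Therefore the depth of water applied = 817.3 mm.


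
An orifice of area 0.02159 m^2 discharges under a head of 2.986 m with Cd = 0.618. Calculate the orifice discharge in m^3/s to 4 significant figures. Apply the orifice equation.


Approach: apply the orifice equation, Q = Cd*A*sqrt(2*g*h).
Q = 0.618 * 0.02159 * sqrt(2*9.81*2.986) = 0.1021 m^3/s
Therefore the orifice discharge = 0.1021 m^3/s.


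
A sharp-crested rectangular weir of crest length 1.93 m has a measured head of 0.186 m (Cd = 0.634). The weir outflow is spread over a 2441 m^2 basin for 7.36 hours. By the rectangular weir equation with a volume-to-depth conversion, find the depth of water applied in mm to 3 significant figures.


Approach: apply the rectangular weir equation with a volume-to-depth conversion, Q = (2/3)*Cd*L*sqrt(2g)*H^1.5; d = Q*t/A * 1000.
Step 1 — weir discharge:
  Q = (2/3)*0.634*1.93*sqrt(2*9.81)*0.186^1.5 = 0.28985 m^3/s
Step 2 — volume: V = 0.28985 * 7.36*3600 = 7679.9 m^3
Step 3 — depth: d = V/A * 1000 = 7679.9/2441 * 1000 = 3150 mm
Therefore the depth of water applied = 3150 mm.


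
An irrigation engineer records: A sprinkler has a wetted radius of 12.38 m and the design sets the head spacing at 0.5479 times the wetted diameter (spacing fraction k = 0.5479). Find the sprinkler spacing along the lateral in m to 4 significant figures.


Approach: apply the sprinkler spacing rule (spacing as a fraction of wetted diameter), S = k*(2*R).
S = 0.5479 * (2 * 12.38) = 13.57 m
Therefore the sprinkler spacing along the lateral = 13.57 m.


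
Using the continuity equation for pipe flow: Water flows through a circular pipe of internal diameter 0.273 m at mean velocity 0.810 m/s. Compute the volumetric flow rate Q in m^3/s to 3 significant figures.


Approach: apply the continuity equation for pipe flow, Q = A * v with A = pi*(D/2)^2.
A = pi*(0.273/2)^2 = 0.058535 m^2
Q = 0.058535 * 0.810 = 0.0474 m^3/s
Therefore the volumetric flow rate Q = 0.0474 m^3/s.


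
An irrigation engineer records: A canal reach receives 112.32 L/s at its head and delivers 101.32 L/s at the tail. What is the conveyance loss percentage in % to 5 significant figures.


Approach: apply the conveyance loss ratio, loss% = ((Q_head - Q_tail)/Q_head)*100.
loss = ((112.32 - 101.32)/112.32)*100 = 9.7934 %
Therefore the conveyance loss percentage = 9.7934 %.


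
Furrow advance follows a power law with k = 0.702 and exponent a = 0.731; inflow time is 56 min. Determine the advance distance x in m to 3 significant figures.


Approach: apply the power-law advance function, x = k*t^a.
x = 0.702 * 56^0.731 = 13.3 m
Therefore the advance distance x = 13.3 m.


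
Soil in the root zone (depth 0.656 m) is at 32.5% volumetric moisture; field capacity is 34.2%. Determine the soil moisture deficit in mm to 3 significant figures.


Approach: apply the soil moisture deficit relation, SMD = (FC - theta)/100 * depth * 1000.
SMD = (34.2 - 32.5)/100 * 0.656 * 1000 = 11.2 mm
Therefore the soil moisture deficit = 11.2 mm.


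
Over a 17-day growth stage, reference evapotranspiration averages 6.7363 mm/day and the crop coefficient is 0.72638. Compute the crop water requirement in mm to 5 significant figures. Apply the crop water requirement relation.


Approach: apply the crop water requirement relation, CWR = ET0 * Kc * days.
CWR = 6.7363 * 0.72638 * 17 = 83.183 mm
Therefore the crop water requirement = 83.183 mm.


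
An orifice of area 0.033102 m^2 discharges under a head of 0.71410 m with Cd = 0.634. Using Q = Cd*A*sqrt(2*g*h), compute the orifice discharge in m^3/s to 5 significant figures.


Q = 0.634 * 0.033102 * sqrt(2*9.81*0.71410) = 0.078555 m^3/s
Therefore the orifice discharge = 0.078555 m^3/s.


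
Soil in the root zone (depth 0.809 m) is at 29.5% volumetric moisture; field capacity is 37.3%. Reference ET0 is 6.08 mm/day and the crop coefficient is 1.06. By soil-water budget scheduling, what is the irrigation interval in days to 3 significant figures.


Approach: apply soil-water budget scheduling, SMD = (FC-theta)/100*depth*1000; ETc = ET0*Kc; interval = SMD/ETc.
Step 1 — soil moisture deficit:
  SMD = (37.3 - 29.5)/100 * 0.809 * 1000 = 63.102 mm
Step 2 — daily crop ET (ETc = ET0*Kc):
  ETc = 6.08 * 1.06 = 6.4448 mm/day
Step 3 — irrigation interval (SMD/ETc):
  interval = 63.102 / 6.4448 = 9.79 days
Therefore the irrigation interval = 9.79 days.


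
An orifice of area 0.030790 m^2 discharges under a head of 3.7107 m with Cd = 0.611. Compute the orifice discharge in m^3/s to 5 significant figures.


Approach: apply the orifice equation, Q = Cd*A*sqrt(2*g*h).
Q = 0.611 * 0.030790 * sqrt(2*9.81*3.7107) = 0.16052 m^3/s
Therefore the orifice discharge = 0.16052 m^3/s.


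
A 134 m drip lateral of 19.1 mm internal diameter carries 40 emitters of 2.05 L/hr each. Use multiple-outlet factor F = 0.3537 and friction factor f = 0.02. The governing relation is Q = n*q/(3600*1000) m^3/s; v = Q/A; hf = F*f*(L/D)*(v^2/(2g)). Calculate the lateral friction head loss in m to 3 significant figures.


Q = 40*2.05/(3600*1000) = 2.2778e-05 m^3/s
A = pi*(19.1e-3/2)^2 = 2.8652e-04 m^2, so v = Q/A = 0.079498 m/s
hf = 0.3537*0.02*(134/0.0191)*(0.079498^2/(2*9.81)) = 0.0160 m
Therefore the lateral friction head loss = 0.0160 m.


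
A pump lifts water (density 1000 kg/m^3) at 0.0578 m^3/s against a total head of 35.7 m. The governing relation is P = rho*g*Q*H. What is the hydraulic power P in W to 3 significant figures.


P = 1000 * 9.81 * 0.0578 * 35.7 = 20200 W
Therefore the hydraulic power P = 20200 W.


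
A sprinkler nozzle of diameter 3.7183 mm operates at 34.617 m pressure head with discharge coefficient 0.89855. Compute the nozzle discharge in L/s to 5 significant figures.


Approach: apply the orifice equation, Q = Cd*A*sqrt(2*g*h), A = pi*(d/2)^2.
A = pi*(3.7183e-3/2)^2 = 1.085872e-05 m^2
Q = 0.89855 * 1.085872e-05 * sqrt(2*9.81*34.617) * 1000 = 0.25428 L/s
Therefore the nozzle discharge = 0.25428 L/s.


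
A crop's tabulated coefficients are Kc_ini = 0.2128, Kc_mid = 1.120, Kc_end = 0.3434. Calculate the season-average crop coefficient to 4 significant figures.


Approach: apply a simple seasonal average, Kc_avg = (Kc_ini + Kc_mid + Kc_end)/3.
Kc_avg = (0.2128 + 1.120 + 0.3434)/3 = 0.5587
Therefore the season-average crop coefficient = 0.5587.


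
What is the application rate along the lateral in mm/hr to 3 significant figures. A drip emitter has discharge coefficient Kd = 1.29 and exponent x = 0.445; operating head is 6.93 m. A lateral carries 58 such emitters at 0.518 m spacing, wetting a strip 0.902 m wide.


Approach: apply the emitter equation with a lateral mass balance, q = Kd*h^x; Q = n*q; rate = Q/(n*spacing*width).
Step 1 — single emitter flow (q = Kd*h^x):
  q = 1.29 * 6.93^0.445 = 3.0529 L/hr
Step 2 — total lateral flow: Q = 58 * 3.0529 = 177.07 L/hr
Step 3 — wetted area: A = 58 * 0.518 * 0.902 = 27.100 m^2
Step 4 — application rate: Q/A = 177.07/27.100 = 6.53 mm/hr
Therefore the application rate along the lateral = 6.53 mm/hr.


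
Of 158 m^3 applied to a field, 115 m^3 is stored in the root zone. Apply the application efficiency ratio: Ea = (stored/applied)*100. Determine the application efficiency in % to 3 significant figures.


Ea = (115/158)*100 = 72.8 %
Therefore the application efficiency = 72.8 %.


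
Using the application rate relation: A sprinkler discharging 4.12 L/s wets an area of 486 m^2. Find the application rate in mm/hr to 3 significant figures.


Approach: apply the application rate relation, rate = (Q/A)*3600.
rate = (4.12 / 486) * 3600 = 30.5 mm/hr
Therefore the application rate = 30.5 mm/hr.


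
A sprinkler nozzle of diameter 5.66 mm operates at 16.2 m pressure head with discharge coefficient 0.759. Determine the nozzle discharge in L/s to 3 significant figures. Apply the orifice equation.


Approach: apply the orifice equation, Q = Cd*A*sqrt(2*g*h), A = pi*(d/2)^2.
A = pi*(5.66e-3/2)^2 = 2.5161e-05 m^2
Q = 0.759 * 2.5161e-05 * sqrt(2*9.81*16.2) * 1000 = 0.340 L/s
Therefore the nozzle discharge = 0.340 L/s.


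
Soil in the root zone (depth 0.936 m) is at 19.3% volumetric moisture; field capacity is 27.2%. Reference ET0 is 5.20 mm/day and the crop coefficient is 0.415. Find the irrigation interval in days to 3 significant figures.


Approach: apply soil-water budget scheduling, SMD = (FC-theta)/100*depth*1000; ETc = ET0*Kc; interval = SMD/ETc.
Step 1 — soil moisture deficit:
  SMD = (27.2 - 19.3)/100 * 0.936 * 1000 = 73.944 mm
Step 2 — daily crop ET (ETc = ET0*Kc):
  ETc = 5.20 * 0.415 = 2.1580 mm/day
Step 3 — irrigation interval (SMD/ETc):
  interval = 73.944 / 2.1580 = 34.3 days
Therefore the irrigation interval = 34.3 days.


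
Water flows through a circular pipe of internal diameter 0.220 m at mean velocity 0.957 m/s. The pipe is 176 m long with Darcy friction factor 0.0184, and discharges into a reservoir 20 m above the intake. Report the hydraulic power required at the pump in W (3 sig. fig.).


Approach: apply continuity + Darcy-Weisbach + hydraulic power, Q = A*v; hf = f*(L/D)*(v^2/(2g)); H = static + hf; P = rho*g*Q*H.
Step 1 — flow rate (continuity, Q = A*v):
  A = pi*(0.220/2)^2 = 0.038013 m^2
  Q = 0.038013 * 0.957 = 0.036379 m^3/s
Step 2 — friction head loss (Darcy-Weisbach):
  hf = 0.0184 * (176/0.220) * (0.957^2 / (2*9.81))
  hf = 0.68712 m
Step 3 — total head: H = 20 + 0.68712 = 20.687 m
Step 4 — hydraulic power (P = rho*g*Q*H):
  P = 1000 * 9.81 * 0.036379 * 20.687 = 7380 W
Therefore the hydraulic power required at the pump = 7380 W.


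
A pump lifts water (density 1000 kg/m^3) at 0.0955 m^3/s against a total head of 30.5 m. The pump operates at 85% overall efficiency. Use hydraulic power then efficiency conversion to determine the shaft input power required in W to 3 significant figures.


Approach: apply hydraulic power then efficiency conversion, P = rho*g*Q*H; P_in = P/eta.
Step 1 — hydraulic power (P = rho*g*Q*H):
  P = 1000 * 9.81 * 0.0955 * 30.5 = 28574 W
Step 2 — input power: P_in = P/eta = 28574 / 0.85 = 33600 W
Therefore the shaft input power required = 33600 W.


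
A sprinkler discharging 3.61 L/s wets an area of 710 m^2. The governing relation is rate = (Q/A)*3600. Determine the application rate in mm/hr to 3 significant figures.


rate = (3.61 / 710) * 3600 = 18.3 mm/hr
Therefore the application rate = 18.3 mm/hr.


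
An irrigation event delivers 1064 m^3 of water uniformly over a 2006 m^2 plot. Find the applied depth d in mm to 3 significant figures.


Approach: apply depth from volume over area, d = (V/A)*1000.
d = (1064 / 2006) * 1000 = 530 mm
Therefore the applied depth d = 530 mm.


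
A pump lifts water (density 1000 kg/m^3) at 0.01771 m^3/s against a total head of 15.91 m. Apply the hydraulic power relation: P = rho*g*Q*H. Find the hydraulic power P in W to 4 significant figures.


P = 1000 * 9.81 * 0.01771 * 15.91 = 2764 W
Therefore the hydraulic power P = 2764 W.


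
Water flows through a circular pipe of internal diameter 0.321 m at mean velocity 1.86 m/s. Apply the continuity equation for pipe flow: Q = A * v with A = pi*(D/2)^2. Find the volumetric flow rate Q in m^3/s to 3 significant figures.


A = pi*(0.321/2)^2 = 0.080928 m^2
Q = 0.080928 * 1.86 = 0.151 m^3/s
Therefore the volumetric flow rate Q = 0.151 m^3/s.


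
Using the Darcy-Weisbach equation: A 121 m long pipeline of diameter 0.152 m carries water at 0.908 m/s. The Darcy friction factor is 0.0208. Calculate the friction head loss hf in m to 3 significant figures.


Approach: apply the Darcy-Weisbach equation, hf = f*(L/D)*(v^2/(2g)).
hf = 0.0208 * (121/0.152) * (0.908^2 / (2*9.81))
hf = 0.696 m
Therefore the friction head loss hf = 0.696 m.


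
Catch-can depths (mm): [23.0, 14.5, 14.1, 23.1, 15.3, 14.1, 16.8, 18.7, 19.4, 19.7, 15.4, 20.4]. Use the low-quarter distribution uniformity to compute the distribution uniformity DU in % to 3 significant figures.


Approach: apply the low-quarter distribution uniformity, DU = (mean of lowest quarter of readings / overall mean)*100.
sorted lowest 3 of 12: [14.1, 14.1, 14.5] -> mean = 14.233 mm
overall mean = 17.875 mm
DU = (14.233/17.875)*100 = 79.6 %
Therefore the distribution uniformity DU = 79.6 %.


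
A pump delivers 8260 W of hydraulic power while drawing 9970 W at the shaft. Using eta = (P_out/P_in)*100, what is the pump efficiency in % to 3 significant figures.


eta = (8260 / 9970) * 100 = 82.8 %
Therefore the pump efficiency = 82.8 %.


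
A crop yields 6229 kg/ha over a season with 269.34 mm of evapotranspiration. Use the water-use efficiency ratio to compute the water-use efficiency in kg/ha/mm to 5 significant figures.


Approach: apply the water-use efficiency ratio, WUE = yield/ET.
WUE = 6229 / 269.34 = 23.127 kg/ha/mm
Therefore the water-use efficiency = 23.127 kg/ha/mm.


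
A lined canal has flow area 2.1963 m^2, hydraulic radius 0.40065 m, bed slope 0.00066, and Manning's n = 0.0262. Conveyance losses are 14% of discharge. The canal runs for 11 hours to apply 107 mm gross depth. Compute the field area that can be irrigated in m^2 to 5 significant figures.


Approach: apply Manning's equation with a conveyance and depth budget, Q = (1/n)*A*R^(2/3)*S^(1/2); Q_field = Q*(1-loss); Area = Q_field*t/(d/1000).
Step 1 — canal discharge (Manning's equation):
  Q = (1/0.0262) * 2.1963 * 0.40065^(2/3) * 0.00066^(1/2) = 1.170413 m^3/s
Step 2 — delivered flow: Q_field = 1.170413*(1 - 14/100) = 1.006555 m^3/s
Step 3 — volume delivered: V = 1.006555 * 11*3600 = 39859.58 m^3
Step 4 — area served: A = V / (depth/1000) = 39859.58 / 0.107 = 372520 m^2
Therefore the field area that can be irrigated = 372520 m^2.


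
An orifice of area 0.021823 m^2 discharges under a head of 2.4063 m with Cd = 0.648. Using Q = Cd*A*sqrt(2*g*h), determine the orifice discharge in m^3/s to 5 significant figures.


Q = 0.648 * 0.021823 * sqrt(2*9.81*2.4063) = 0.097166 m^3/s
Therefore the orifice discharge = 0.097166 m^3/s.


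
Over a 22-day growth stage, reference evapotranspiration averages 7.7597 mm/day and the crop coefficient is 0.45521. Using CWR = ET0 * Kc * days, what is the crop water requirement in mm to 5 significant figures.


CWR = 7.7597 * 0.45521 * 22 = 77.710 mm
Therefore the crop water requirement = 77.710 mm.


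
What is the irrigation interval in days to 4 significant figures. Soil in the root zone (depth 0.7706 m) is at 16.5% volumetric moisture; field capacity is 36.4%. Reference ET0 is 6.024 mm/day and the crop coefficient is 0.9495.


Approach: apply soil-water budget scheduling, SMD = (FC-theta)/100*depth*1000; ETc = ET0*Kc; interval = SMD/ETc.
Step 1 — soil moisture deficit:
  SMD = (36.4 - 16.5)/100 * 0.7706 * 1000 = 153.349 mm
Step 2 — daily crop ET (ETc = ET0*Kc):
  ETc = 6.024 * 0.9495 = 5.71979 mm/day
Step 3 — irrigation interval (SMD/ETc):
  interval = 153.349 / 5.71979 = 26.81 days
Therefore the irrigation interval = 26.81 days.


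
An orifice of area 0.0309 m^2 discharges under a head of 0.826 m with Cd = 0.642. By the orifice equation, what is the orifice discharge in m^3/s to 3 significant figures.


Approach: apply the orifice equation, Q = Cd*A*sqrt(2*g*h).
Q = 0.642 * 0.0309 * sqrt(2*9.81*0.826) = 0.0799 m^3/s
Therefore the orifice discharge = 0.0799 m^3/s.


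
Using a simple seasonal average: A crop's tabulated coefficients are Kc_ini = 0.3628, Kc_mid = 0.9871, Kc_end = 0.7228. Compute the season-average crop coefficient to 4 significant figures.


Approach: apply a simple seasonal average, Kc_avg = (Kc_ini + Kc_mid + Kc_end)/3.
Kc_avg = (0.3628 + 0.9871 + 0.7228)/3 = 0.6909
Therefore the season-average crop coefficient = 0.6909.


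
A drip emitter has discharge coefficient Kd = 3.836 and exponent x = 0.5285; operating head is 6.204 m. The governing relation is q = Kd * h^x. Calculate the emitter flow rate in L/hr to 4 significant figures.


q = 3.836 * 6.204^0.5285 = 10.06 L/hr
Therefore the emitter flow rate = 10.06 L/hr.


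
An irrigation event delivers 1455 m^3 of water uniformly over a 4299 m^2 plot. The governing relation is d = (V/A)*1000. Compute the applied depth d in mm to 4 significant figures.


d = (1455 / 4299) * 1000 = 338.5 mm
Therefore the applied depth d = 338.5 mm.


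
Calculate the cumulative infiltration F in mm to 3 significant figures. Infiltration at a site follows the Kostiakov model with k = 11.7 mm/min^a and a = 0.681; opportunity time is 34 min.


Approach: apply the Kostiakov infiltration equation, F = k*t^a.
F = 11.7 * 34^0.681 = 129 mm
Therefore the cumulative infiltration F = 129 mm.


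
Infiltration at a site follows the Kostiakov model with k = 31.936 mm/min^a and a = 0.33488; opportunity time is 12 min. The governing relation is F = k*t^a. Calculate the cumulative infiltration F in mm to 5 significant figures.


F = 31.936 * 12^0.33488 = 73.397 mm
Therefore the cumulative infiltration F = 73.397 mm.


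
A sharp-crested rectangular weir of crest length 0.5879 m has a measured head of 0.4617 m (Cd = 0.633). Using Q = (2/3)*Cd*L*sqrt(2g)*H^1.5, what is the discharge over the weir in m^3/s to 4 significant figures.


Q = (2/3)*0.633*0.5879*sqrt(2*9.81)*0.4617^1.5 = 0.3448 m^3/s
Therefore the discharge over the weir = 0.3448 m^3/s.


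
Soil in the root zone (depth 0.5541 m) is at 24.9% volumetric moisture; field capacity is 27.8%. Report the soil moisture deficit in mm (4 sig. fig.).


Approach: apply the soil moisture deficit relation, SMD = (FC - theta)/100 * depth * 1000.
SMD = (27.8 - 24.9)/100 * 0.5541 * 1000 = 16.07 mm
Therefore the soil moisture deficit = 16.07 mm.


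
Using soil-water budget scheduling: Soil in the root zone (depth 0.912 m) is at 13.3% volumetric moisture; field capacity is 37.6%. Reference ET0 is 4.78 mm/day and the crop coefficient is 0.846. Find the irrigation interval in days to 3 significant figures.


Approach: apply soil-water budget scheduling, SMD = (FC-theta)/100*depth*1000; ETc = ET0*Kc; interval = SMD/ETc.
Step 1 — soil moisture deficit:
  SMD = (37.6 - 13.3)/100 * 0.912 * 1000 = 221.62 mm
Step 2 — daily crop ET (ETc = ET0*Kc):
  ETc = 4.78 * 0.846 = 4.0439 mm/day
Step 3 — irrigation interval (SMD/ETc):
  interval = 221.62 / 4.0439 = 54.8 days
Therefore the irrigation interval = 54.8 days.


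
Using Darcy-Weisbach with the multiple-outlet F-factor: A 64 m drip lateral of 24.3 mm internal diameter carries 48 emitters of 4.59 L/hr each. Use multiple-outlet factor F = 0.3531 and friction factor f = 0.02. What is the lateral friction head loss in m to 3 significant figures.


Approach: apply Darcy-Weisbach with the multiple-outlet F-factor, Q = n*q/(3600*1000) m^3/s; v = Q/A; hf = F*f*(L/D)*(v^2/(2g)).
Q = 48*4.59/(3600*1000) = 6.1200e-05 m^3/s
A = pi*(24.3e-3/2)^2 = 4.6377e-04 m^2, so v = Q/A = 0.13196 m/s
hf = 0.3531*0.02*(64/0.0243)*(0.13196^2/(2*9.81)) = 0.0165 m
Therefore the lateral friction head loss = 0.0165 m.


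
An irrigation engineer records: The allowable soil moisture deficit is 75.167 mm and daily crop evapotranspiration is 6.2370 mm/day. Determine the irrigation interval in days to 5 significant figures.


Approach: apply the irrigation interval relation, interval = SMD / ETc.
interval = 75.167 / 6.2370 = 12.052 days
Therefore the irrigation interval = 12.052 days.


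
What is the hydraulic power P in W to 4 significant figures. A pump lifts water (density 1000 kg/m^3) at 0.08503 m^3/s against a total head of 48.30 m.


Approach: apply the hydraulic power relation, P = rho*g*Q*H.
P = 1000 * 9.81 * 0.08503 * 48.30 = 40290 W
Therefore the hydraulic power P = 40290 W.


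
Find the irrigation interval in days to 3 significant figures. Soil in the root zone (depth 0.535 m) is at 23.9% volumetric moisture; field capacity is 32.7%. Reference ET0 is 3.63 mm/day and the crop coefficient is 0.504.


Approach: apply soil-water budget scheduling, SMD = (FC-theta)/100*depth*1000; ETc = ET0*Kc; interval = SMD/ETc.
Step 1 — soil moisture deficit:
  SMD = (32.7 - 23.9)/100 * 0.535 * 1000 = 47.080 mm
Step 2 — daily crop ET (ETc = ET0*Kc):
  ETc = 3.63 * 0.504 = 1.8295 mm/day
Step 3 — irrigation interval (SMD/ETc):
  interval = 47.080 / 1.8295 = 25.7 days
Therefore the irrigation interval = 25.7 days.
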